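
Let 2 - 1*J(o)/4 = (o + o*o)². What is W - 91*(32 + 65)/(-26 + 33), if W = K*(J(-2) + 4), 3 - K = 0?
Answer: -1273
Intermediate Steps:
K = 3 (K = 3 - 1*0 = 3 + 0 = 3)
J(o) = 8 - 4*(o + o²)² (J(o) = 8 - 4*(o + o*o)² = 8 - 4*(o + o²)²)
W = -12 (W = 3*((8 - 4*(-2)²*(1 - 2)²) + 4) = 3*((8 - 4*4*(-1)²) + 4) = 3*((8 - 4*4*1) + 4) = 3*((8 - 16) + 4) = 3*(-8 + 4) = 3*(-4) = -12)
W - 91*(32 + 65)/(-26 + 33) = -12 - 91*(32 + 65)/(-26 + 33) = -12 - 8827/7 = -12 - 91*97/7 = -12 - 1261 = -1273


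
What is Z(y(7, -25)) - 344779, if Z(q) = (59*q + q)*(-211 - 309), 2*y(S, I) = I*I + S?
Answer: -10203979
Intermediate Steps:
y(S, I) = S/2 + I**2/2 (y(S, I) = (I*I + S)/2 = (I**2 + S)/2 = (S + I**2)/2 = S/2 + I**2/2)
Z(q) = -31200*q (Z(q) = (60*q)*(-520) = -31200*q)
Z(y(7, -25)) - 344779 = -31200*((1/2)*7 + (1/2)*(-25)**2) - 344779 = -31200*(7/2 + (1/2)*625) - 344779 = -31200*(7/2 + 625/2) - 344779 = -31200*316 - 344779 = -9859200 - 344779 = -10203979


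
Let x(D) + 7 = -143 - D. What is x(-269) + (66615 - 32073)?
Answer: 34661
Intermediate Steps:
x(D) = -150 - D (x(D) = -7 + (-143 - D) = -150 - D)
x(-269) + (66615 - 32073) = (-150 - 1*(-269)) + (66615 - 32073) = (-150 + 269) + 34542 = 119 + 34542 = 34661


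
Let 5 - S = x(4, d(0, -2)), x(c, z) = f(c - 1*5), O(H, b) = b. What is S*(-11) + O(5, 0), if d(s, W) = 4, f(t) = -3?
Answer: -88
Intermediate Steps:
x(c, z) = -3
S = 8 (S = 5 - 1*(-3) = 5 + 3 = 8)
S*(-11) + O(5, 0) = 8*(-11) + 0 = -88 + 0 = -88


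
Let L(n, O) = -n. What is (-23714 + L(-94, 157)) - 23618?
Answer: -47238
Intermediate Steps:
(-23714 + L(-94, 157)) - 23618 = (-23714 - 1*(-94)) - 23618 = (-23714 + 94) - 23618 = -23620 - 23618 = -47238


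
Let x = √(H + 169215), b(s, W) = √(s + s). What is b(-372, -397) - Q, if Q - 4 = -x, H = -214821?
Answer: -4 + I*√45606 + 2*I*√186 ≈ -4.0 + 240.83*I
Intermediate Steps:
b(s, W) = √2*√s (b(s, W) = √(2*s) = √2*√s)
x = I*√45606 (x = √(-214821 + 169215) = √(-45606) = I*√45606 ≈ 213.56*I)
Q = 4 - I*√45606 ≈ 4.0 - 213.56*I
b(-372, -397) - Q = √2*√(-372) - (4 - I*√45606) = √2*(2*I*√93) + (-4 + I*√45606) = 2*I*√186 + (-4 + I*√45606) = -4 + I*√45606 + 2*I*√186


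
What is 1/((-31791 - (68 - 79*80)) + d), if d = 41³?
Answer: 1/43382 ≈ 2.3051e-5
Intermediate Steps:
d = 68921
1/((-31791 - (68 - 79*80)) + d) = 1/((-31791 - (68 - 79*80)) + 68921) = 1/((-31791 - (68 - 6320)) + 68921) = 1/((-31791 - 1*(-6252)) + 68921) = 1/((-31791 + 6252) + 68921) = 1/(-25539 + 68921) = 1/43382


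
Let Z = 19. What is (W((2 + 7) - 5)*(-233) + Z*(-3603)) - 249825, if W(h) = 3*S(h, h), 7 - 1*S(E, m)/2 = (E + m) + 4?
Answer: -311292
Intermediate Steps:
S(E, m) = 6 - 2*E - 2*m (S(E, m) = 14 - 2*((E + m) + 4) = 14 - 2*(4 + E + m) = 14 + (-8 - 2*E - 2*m) = 6 - 2*E - 2*m)
W(h) = 18 - 12*h (W(h) = 3*(6 - 2*h - 2*h) = 3*(6 - 4*h) = 18 - 12*h)
(W((2 + 7) - 5)*(-233) + Z*(-3603)) - 249825 = ((18 - 12*((2 + 7) - 5))*(-233) + 19*(-3603)) - 249825 = ((18 - 12*(9 - 5))*(-233) - 68457) - 249825 = ((18 - 12*4)*(-233) - 68457) - 249825 = ((18 - 48)*(-233) - 68457) - 249825 = (-30*(-233) - 68457) - 249825 = (6990 - 68457) - 249825 = -61467 - 249825 = -311292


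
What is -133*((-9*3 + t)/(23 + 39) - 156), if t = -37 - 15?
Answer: 1296883/62 ≈ 20917.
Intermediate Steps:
t = -52
-133*((-9*3 + t)/(23 + 39) - 156) = -133*((-9*3 - 52)/(23 + 39) - 156) = -133*((-27 - 52)/62 - 156) = -133*(-79*1/62 - 156) = -133*(-79/62 - 156) = -133*(-9751/62) = 1296883/62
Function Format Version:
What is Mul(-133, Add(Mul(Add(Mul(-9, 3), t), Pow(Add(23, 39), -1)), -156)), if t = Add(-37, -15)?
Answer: Rational(1296883, 62) ≈ 20917.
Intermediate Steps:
t = -52
Mul(-133, Add(Mul(Add(Mul(-9, 3), t), Pow(Add(23, 39), -1)), -156)) = Mul(-133, Add(Mul(Add(Mul(-9, 3), -52), Pow(Add(23, 39), -1)), -156)) = Mul(-133, Add(Mul(Add(-27, -52), Pow(62, -1)), -156)) = Mul(-133, Add(Mul(-79, Rational(1, 62)), -156)) = Mul(-133, Add(Rational(-79, 62), -156)) = Mul(-133, Rational(-9751, 62)) = Rational(1296883, 62)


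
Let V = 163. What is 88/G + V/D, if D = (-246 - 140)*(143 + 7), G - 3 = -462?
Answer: -1723339/8858700 ≈ -0.19454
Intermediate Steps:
G = -459 (G = 3 - 462 = -459)
D = -57900 (D = -386*150 = -57900)
88/G + V/D = 88/(-459) + 163/(-57900) = 88*(-1/459) + 163*(-1/57900) = -88/459 - 163/57900 = -1723339/8858700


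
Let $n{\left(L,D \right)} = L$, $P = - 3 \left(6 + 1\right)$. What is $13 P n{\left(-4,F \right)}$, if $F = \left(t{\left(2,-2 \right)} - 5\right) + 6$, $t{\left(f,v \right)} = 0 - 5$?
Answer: $1092$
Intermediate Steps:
$t{\left(f,v \right)} = -5$
$F = -4$ ($F = \left(-5 - 5\right) + 6 = -10 + 6 = -4$)
$P = -21$ ($P = \left(-3\right) 7 = -21$)
$13 P n{\left(-4,F \right)} = 13 \left(-21\right) \left(-4\right) = \left(-273\right) \left(-4\right) = 1092$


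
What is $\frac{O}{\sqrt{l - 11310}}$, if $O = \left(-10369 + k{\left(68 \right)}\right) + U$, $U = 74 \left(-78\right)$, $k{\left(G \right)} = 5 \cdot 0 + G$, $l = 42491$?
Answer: $- \frac{16073 \sqrt{31181}}{31181} \approx -91.023$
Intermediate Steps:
$k{\left(G \right)} = G$ ($k{\left(G \right)} = 0 + G = G$)
$U = -5772$
$O = -16073$ ($O = \left(-10369 + 68\right) - 5772 = -10301 - 5772 = -16073$)
$\frac{O}{\sqrt{l - 11310}} = - \frac{16073}{\sqrt{42491 - 11310}} = - \frac{16073}{\sqrt{31181}} = - 16073 \frac{\sqrt{31181}}{31181} = - \frac{16073 \sqrt{31181}}{31181}$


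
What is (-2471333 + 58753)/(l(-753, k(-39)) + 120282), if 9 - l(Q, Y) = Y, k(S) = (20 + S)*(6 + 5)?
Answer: -120629/6025 ≈ -20.021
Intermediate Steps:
k(S) = 220 + 11*S (k(S) = (20 + S)*11 = 220 + 11*S)
l(Q, Y) = 9 - Y
(-2471333 + 58753)/(l(-753, k(-39)) + 120282) = (-2471333 + 58753)/((9 - (220 + 11*(-39))) + 120282) = -2412580/((9 - (220 - 429)) + 120282) = -2412580/((9 - 1*(-209)) + 120282) = -2412580/((9 + 209) + 120282) = -2412580/(218 + 120282) = -2412580/120500 = -2412580*1/120500 = -120629/6025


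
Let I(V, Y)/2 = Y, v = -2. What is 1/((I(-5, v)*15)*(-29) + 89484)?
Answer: 1/91224 ≈ 1.0962e-5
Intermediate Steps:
I(V, Y) = 2*Y
1/((I(-5, v)*15)*(-29) + 89484) = 1/(((2*(-2))*15)*(-29) + 89484) = 1/(-4*15*(-29) + 89484) = 1/(-60*(-29) + 89484) = 1/(1740 + 89484) = 1/91224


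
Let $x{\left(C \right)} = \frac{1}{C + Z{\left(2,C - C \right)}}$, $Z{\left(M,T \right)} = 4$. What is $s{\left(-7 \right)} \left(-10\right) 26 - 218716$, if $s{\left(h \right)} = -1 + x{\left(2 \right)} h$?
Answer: $- \frac{654458}{3} \approx -2.1815 \cdot 10^{5}$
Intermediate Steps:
$x{\left(C \right)} = \frac{1}{4 + C}$ ($x{\left(C \right)} = \frac{1}{C + 4} = \frac{1}{4 + C}$)
$s{\left(h \right)} = -1 + \frac{h}{6}$ ($s{\left(h \right)} = -1 + \frac{h}{4 + 2} = -1 + \frac{h}{6}$)
$s{\left(-7 \right)} \left(-10\right) 26 - 218716 = \left(-1 + \frac{1}{6} \left(-7\right)\right) \left(-10\right) 26 - 218716 = \left(-1 - \frac{7}{6}\right) \left(-10\right) 26 - 218716 = \left(- \frac{13}{6}\right) \left(-10\right) 26 - 218716 = \frac{65}{3} \cdot 26 - 218716 = \frac{1690}{3} - 218716 = - \frac{654458}{3}$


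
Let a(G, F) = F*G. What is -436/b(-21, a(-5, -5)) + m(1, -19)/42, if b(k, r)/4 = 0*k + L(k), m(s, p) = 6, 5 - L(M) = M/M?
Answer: -759/28 ≈ -27.107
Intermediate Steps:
L(M) = 4 (L(M) = 5 - M/M = 5 - 1*1 = 5 - 1 = 4)
b(k, r) = 16 (b(k, r) = 4*(0*k + 4) = 4*(0 + 4) = 4*4 = 16)
-436/b(-21, a(-5, -5)) + m(1, -19)/42 = -436/16 + 6/42 = -436*1/16 + 6*(1/42) = -109/4 + 1/7 = -759/28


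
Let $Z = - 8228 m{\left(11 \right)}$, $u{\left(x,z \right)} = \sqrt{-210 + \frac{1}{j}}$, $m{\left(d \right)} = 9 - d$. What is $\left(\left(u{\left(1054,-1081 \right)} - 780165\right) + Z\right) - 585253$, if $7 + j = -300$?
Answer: $-1348962 + \frac{i \sqrt{19792597}}{307} \approx -1.349 \cdot 10^{6} + 14.491 i$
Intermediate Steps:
$j = -307$ ($j = -7 - 300 = -307$)
$u{\left(x,z \right)} = \frac{i \sqrt{19792597}}{307}$ ($u{\left(x,z \right)} = \sqrt{-210 + \frac{1}{-307}} = \sqrt{-210 - \frac{1}{307}} = \sqrt{- \frac{64471}{307}} = \frac{i \sqrt{19792597}}{307}$)
$Z = 16456$ ($Z = - 8228 \left(9 - 11\right) = \left(-8228\right) \left(-2\right) = 16456$)
$\left(\left(u{\left(1054,-1081 \right)} - 780165\right) + Z\right) - 585253 = \left(\left(\frac{i \sqrt{19792597}}{307} - 780165\right) + 16456\right) - 585253 = \left(\left(-780165 + \frac{i \sqrt{19792597}}{307}\right) + 16456\right) - 585253 = \left(-763709 + \frac{i \sqrt{19792597}}{307}\right) - 585253 = -1348962 + \frac{i \sqrt{19792597}}{307}$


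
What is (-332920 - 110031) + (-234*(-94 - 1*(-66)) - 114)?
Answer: -436513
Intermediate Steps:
(-332920 - 110031) + (-234*(-94 - 1*(-66)) - 114) = -442951 + (-234*(-94 + 66) - 114) = -442951 + (-234*(-28) - 114) = -442951 + (6552 - 114) = -442951 + 6438 = -436513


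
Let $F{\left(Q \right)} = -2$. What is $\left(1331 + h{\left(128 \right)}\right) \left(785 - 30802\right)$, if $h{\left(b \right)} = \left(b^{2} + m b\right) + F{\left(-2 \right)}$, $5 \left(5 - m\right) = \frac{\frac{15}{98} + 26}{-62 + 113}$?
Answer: $- \frac{6878596753951}{12495} \approx -5.5051 \cdot 10^{8}$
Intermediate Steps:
$m = \frac{122387}{24990}$ ($m = 5 - \frac{\left(\frac{15}{98} + 26\right) \frac{1}{-62 + 113}}{5} = 5 - \frac{\left(15 \cdot \frac{1}{98} + 26\right) \frac{1}{51}}{5} = 5 - \frac{\left(\frac{15}{98} + 26\right) \frac{1}{51}}{5} = 5 - \frac{\frac{2563}{98} \cdot \frac{1}{51}}{5} = 5 - \frac{2563}{24990} = \frac{122387}{24990} \approx 4.8974$)
$h{\left(b \right)} = -2 + b^{2} + \frac{122387 b}{24990}$ ($h{\left(b \right)} = \left(b^{2} + \frac{122387 b}{24990}\right) - 2 = -2 + b^{2} + \frac{122387 b}{24990}$)
$\left(1331 + h{\left(128 \right)}\right) \left(785 - 30802\right) = \left(1331 + \left(-2 + 128^{2} + \frac{122387}{24990} \cdot 128\right)\right) \left(785 - 30802\right) = \left(1331 + \left(-2 + 16384 + \frac{7832768}{12495}\right)\right) \left(-30017\right) = \left(1331 + \frac{212525858}{12495}\right) \left(-30017\right) = \frac{229156703}{12495} \left(-30017\right) = - \frac{6878596753951}{12495}$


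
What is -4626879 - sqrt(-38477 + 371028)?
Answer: -4626879 - sqrt(332551) ≈ -4.6275e+6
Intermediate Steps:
-4626879 - sqrt(-38477 + 371028) = -4626879 - sqrt(332551)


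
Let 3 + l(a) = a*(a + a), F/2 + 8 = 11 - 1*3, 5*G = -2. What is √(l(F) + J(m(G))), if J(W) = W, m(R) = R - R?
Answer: I*√3 ≈ 1.732*I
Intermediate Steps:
G = -⅖ (G = (⅕)*(-2) = -⅖ ≈ -0.40000)
m(R) = 0
F = 0 (F = -16 + 2*(11 - 1*3) = -16 + 2*(11 - 3) = -16 + 2*8 = -16 + 16 = 0)
l(a) = -3 + 2*a² (l(a) = -3 + a*(a + a) = -3 + a*(2*a) = -3 + 2*a²)
√(l(F) + J(m(G))) = √((-3 + 2*0²) + 0) = √((-3 + 2*0) + 0) = √((-3 + 0) + 0) = √(-3 + 0) = √(-3) = I*√3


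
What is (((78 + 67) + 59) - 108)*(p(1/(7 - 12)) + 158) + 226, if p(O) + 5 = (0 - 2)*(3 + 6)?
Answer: 13186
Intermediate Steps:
p(O) = -23 (p(O) = -5 + (0 - 2)*(3 + 6) = -5 - 2*9 = -5 - 18 = -23)
(((78 + 67) + 59) - 108)*(p(1/(7 - 12)) + 158) + 226 = (((78 + 67) + 59) - 108)*(-23 + 158) + 226 = ((145 + 59) - 108)*135 + 226 = (204 - 108)*135 + 226 = 96*135 + 226 = 12960 + 226 = 13186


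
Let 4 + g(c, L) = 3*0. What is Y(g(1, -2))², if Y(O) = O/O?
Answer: 1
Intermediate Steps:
g(c, L) = -4 (g(c, L) = -4 + 3*0 = -4 + 0 = -4)
Y(O) = 1
Y(g(1, -2))² = 1² = 1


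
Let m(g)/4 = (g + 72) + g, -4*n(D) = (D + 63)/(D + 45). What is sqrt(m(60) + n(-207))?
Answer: sqrt(6910)/3 ≈ 27.709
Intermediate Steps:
n(D) = -(63 + D)/(4*(45 + D)) (n(D) = -(D + 63)/(4*(D + 45)) = -(63 + D)/(4*(45 + D)))
m(g) = 288 + 8*g (m(g) = 4*((g + 72) + g) = 4*((72 + g) + g) = 4*(72 + 2*g) = 288 + 8*g)
sqrt(m(60) + n(-207)) = sqrt((288 + 8*60) + (-63 - 1*(-207))/(4*(45 - 207))) = sqrt((288 + 480) + (1/4)*(-63 + 207)/(-162)) = sqrt(768 + (1/4)*(-1/162)*144) = sqrt(768 - 2/9) = sqrt(6910/9) = sqrt(6910)/3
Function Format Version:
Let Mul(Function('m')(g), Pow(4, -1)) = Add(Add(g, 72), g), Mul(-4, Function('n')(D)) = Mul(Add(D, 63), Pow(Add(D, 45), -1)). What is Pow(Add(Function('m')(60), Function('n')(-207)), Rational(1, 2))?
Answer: Mul(Rational(1, 3), Pow(6910, Rational(1, 2))) ≈ 27.709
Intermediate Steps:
Function('n')(D) = Mul(Rational(-1, 4), Pow(Add(45, D), -1), Add(63, D)) (Function('n')(D) = Mul(Rational(-1, 4), Mul(Add(D, 63), Pow(Add(D, 45), -1))) = Mul(Rational(-1, 4), Mul(Add(63, D), Pow(Add(45, D), -1))) = Mul(Rational(-1, 4), Mul(Pow(Add(45, D), -1), Add(63, D))) = Mul(Rational(-1, 4), Pow(Add(45, D), -1), Add(63, D)))
Function('m')(g) = Add(288, Mul(8, g)) (Function('m')(g) = Mul(4, Add(Add(g, 72), g)) = Mul(4, Add(Add(72, g), g)) = Mul(4, Add(72, Mul(2, g))) = Add(288, Mul(8, g)))
Pow(Add(Function('m')(60), Function('n')(-207)), Rational(1, 2)) = Pow(Add(Add(288, Mul(8, 60)), Mul(Rational(1, 4), Pow(Add(45, -207), -1), Add(-63, Mul(-1, -207)))), Rational(1, 2)) = Pow(Add(Add(288, 480), Mul(Rational(1, 4), Pow(-162, -1), Add(-63, 207))), Rational(1, 2)) = Pow(Add(768, Mul(Rational(1, 4), Rational(-1, 162), 144)), Rational(1, 2)) = Pow(Add(768, Rational(-2, 9)), Rational(1, 2)) = Pow(Rational(6910, 9), Rational(1, 2)) = Mul(Rational(1, 3), Pow(6910, Rational(1, 2)))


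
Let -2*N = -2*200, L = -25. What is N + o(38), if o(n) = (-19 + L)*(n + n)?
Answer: -3144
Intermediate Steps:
o(n) = -88*n (o(n) = (-19 - 25)*(n + n) = -88*n)
N = 200 (N = -(-1)*200 = -½*(-400) = 200)
N + o(38) = 200 - 88*38 = 200 - 3344 = -3144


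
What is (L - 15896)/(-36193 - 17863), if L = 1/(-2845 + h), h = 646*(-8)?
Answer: 127374649/433150728 ≈ 0.29407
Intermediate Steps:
h = -5168
L = -1/8013 (L = 1/(-2845 - 5168) = 1/(-8013) = -1/8013 ≈ -0.00012480)
(L - 15896)/(-36193 - 17863) = (-1/8013 - 15896)/(-36193 - 17863) = -127374649/8013/(-54056) = -127374649/8013*(-1/54056) = 127374649/433150728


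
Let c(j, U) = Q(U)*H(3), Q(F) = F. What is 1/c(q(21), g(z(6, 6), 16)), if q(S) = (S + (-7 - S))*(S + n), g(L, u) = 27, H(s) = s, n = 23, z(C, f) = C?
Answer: 1/81 ≈ 0.012346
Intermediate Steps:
q(S) = -161 - 7*S (q(S) = (S + (-7 - S))*(S + 23) = -7*(23 + S) = -161 - 7*S)
c(j, U) = 3*U (c(j, U) = U*3 = 3*U)
1/c(q(21), g(z(6, 6), 16)) = 1/(3*27) = 1/81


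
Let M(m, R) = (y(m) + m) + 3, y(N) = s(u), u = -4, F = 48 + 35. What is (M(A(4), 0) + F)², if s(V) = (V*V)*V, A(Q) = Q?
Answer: 676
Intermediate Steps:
F = 83
s(V) = V³ (s(V) = V²*V = V³)
y(N) = -64 (y(N) = (-4)³ = -64)
M(m, R) = -61 + m (M(m, R) = (-64 + m) + 3 = -61 + m)
(M(A(4), 0) + F)² = ((-61 + 4) + 83)² = (-57 + 83)² = 26² = 676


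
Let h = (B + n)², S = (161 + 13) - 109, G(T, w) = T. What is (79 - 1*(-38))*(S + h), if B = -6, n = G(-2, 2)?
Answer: 15093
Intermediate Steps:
n = -2
S = 65 (S = 174 - 109 = 65)
h = 64 (h = (-6 - 2)² = (-8)² = 64)
(79 - 1*(-38))*(S + h) = (79 - 1*(-38))*(65 + 64) = (79 + 38)*129 = 117*129 = 15093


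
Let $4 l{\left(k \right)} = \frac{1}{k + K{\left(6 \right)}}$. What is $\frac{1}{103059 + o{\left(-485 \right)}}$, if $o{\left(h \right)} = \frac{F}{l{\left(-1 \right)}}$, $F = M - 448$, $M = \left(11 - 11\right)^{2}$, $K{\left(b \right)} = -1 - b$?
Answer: $\frac{1}{117395} \approx 8.5183 \cdot 10^{-6}$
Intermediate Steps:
$M = 0$ ($M = 0^{2} = 0$)
$F = -448$ ($F = 0 - 448 = -448$)
$l{\left(k \right)} = \frac{1}{4 \left(-7 + k\right)}$ ($l{\left(k \right)} = \frac{1}{4 \left(k - 7\right)} = \frac{1}{4 \left(-7 + k\right)}$)
$o{\left(h \right)} = 14336$ ($o{\left(h \right)} = - \frac{448}{\frac{1}{4} \frac{1}{-7 - 1}} = - \frac{448}{\frac{1}{4} \frac{1}{-8}} = - \frac{448}{\frac{1}{4} \left(- \frac{1}{8}\right)} = - \frac{448}{- \frac{1}{32}} = \left(-448\right) \left(-32\right) = 14336$)
$\frac{1}{103059 + o{\left(-485 \right)}} = \frac{1}{103059 + 14336} = \frac{1}{117395}$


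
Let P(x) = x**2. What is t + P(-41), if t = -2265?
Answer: -584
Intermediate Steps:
t + P(-41) = -2265 + (-41)**2 = -2265 + 1681 = -584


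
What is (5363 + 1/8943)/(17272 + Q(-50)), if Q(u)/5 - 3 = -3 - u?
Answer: 23980655/78349623 ≈ 0.30607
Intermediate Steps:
Q(u) = -5*u (Q(u) = 15 + 5*(-3 - u) = 15 + (-15 - 5*u) = -5*u)
(5363 + 1/8943)/(17272 + Q(-50)) = (5363 + 1/8943)/(17272 - 5*(-50)) = (5363 + 1/8943)/(17272 + 250) = (47961310/8943)/17522 = (47961310/8943)*(1/17522) = 23980655/78349623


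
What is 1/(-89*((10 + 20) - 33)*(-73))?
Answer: -1/19491 ≈ -5.1306e-5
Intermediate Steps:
1/(-89*((10 + 20) - 33)*(-73)) = 1/(-89*(30 - 33)*(-73)) = 1/(-89*(-3)*(-73)) = 1/(267*(-73)) = 1/(-19491) = -1/19491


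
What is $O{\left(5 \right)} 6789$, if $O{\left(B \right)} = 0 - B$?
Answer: $-33945$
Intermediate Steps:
$O{\left(B \right)} = - B$
$O{\left(5 \right)} 6789 = \left(-1\right) 5 \cdot 6789 = \left(-5\right) 6789 = -33945$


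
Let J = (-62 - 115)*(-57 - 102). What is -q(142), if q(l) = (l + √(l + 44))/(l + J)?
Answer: -142/28285 - √186/28285 ≈ -0.0055025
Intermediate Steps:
J = 28143 (J = -177*(-159) = 28143)
q(l) = (l + √(44 + l))/(28143 + l) (q(l) = (l + √(l + 44))/(l + 28143) = (l + √(44 + l))/(28143 + l))
-q(142) = -(142 + √(44 + 142))/(28143 + 142) = -(142 + √186)/28285 = -(142/28285 + √186/28285) = -142/28285 - √186/28285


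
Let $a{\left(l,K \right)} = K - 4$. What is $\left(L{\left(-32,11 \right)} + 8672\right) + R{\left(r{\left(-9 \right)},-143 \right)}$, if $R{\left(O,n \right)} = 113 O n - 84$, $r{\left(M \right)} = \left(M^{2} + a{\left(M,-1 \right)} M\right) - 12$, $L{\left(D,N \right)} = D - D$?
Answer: $-1833538$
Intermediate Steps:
$L{\left(D,N \right)} = 0$
$a{\left(l,K \right)} = -4 + K$
$r{\left(M \right)} = -12 + M^{2} - 5 M$ ($r{\left(M \right)} = \left(M^{2} + \left(-4 - 1\right) M\right) - 12 = \left(M^{2} - 5 M\right) - 12 = -12 + M^{2} - 5 M$)
$R{\left(O,n \right)} = -84 + 113 O n$ ($R{\left(O,n \right)} = 113 O n - 84 = -84 + 113 O n$)
$\left(L{\left(-32,11 \right)} + 8672\right) + R{\left(r{\left(-9 \right)},-143 \right)} = \left(0 + 8672\right) + \left(-84 + 113 \left(-12 + \left(-9\right)^{2} - -45\right) \left(-143\right)\right) = 8672 + \left(-84 + 113 \left(-12 + 81 + 45\right) \left(-143\right)\right) = 8672 + \left(-84 + 113 \cdot 114 \left(-143\right)\right) = 8672 - 1842210 = -1833538$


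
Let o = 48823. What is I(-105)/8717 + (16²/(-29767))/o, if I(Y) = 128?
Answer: 186021991296/12668540238797 ≈ 0.014684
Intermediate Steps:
I(-105)/8717 + (16²/(-29767))/o = 128/8717 + (16²/(-29767))/48823 = 128*(1/8717) + (256*(-1/29767))*(1/48823) = 128/8717 - 256/29767*1/48823 = 128/8717 - 256/1453314241 = 186021991296/12668540238797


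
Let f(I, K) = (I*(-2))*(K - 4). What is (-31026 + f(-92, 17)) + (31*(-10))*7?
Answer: -30804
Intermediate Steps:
f(I, K) = -2*I*(-4 + K) (f(I, K) = (-2*I)*(-4 + K) = -2*I*(-4 + K))
(-31026 + f(-92, 17)) + (31*(-10))*7 = (-31026 + 2*(-92)*(4 - 1*17)) + (31*(-10))*7 = (-31026 + 2*(-92)*(4 - 17)) - 310*7 = (-31026 + 2*(-92)*(-13)) - 2170 = (-31026 + 2392) - 2170 = -28634 - 2170 = -30804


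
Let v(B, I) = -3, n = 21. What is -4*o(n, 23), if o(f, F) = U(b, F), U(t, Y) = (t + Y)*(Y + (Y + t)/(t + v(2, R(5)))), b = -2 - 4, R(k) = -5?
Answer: -12920/9 ≈ -1435.6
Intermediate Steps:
b = -6
U(t, Y) = (Y + t)*(Y + (Y + t)/(-3 + t)) (U(t, Y) = (t + Y)*(Y + (Y + t)/(t - 3)) = (Y + t)*(Y + (Y + t)/(-3 + t)))
o(f, F) = -4 - 14*F/3 + 8*F**2/9 (o(f, F) = ((-6)**2 - 2*F**2 + F*(-6)**2 - 6*F**2 - 1*F*(-6))/(-3 - 6) = (36 - 2*F**2 + F*36 - 6*F**2 + 6*F)/(-9) = -(36 - 2*F**2 + 36*F - 6*F**2 + 6*F)/9 = -(36 - 8*F**2 + 42*F)/9 = -4 - 14*F/3 + 8*F**2/9)
-4*o(n, 23) = -4*(-4 - 14/3*23 + (8/9)*23**2) = -4*(-4 - 322/3 + (8/9)*529) = -4*(-4 - 322/3 + 4232/9) = -4*3230/9 = -12920/9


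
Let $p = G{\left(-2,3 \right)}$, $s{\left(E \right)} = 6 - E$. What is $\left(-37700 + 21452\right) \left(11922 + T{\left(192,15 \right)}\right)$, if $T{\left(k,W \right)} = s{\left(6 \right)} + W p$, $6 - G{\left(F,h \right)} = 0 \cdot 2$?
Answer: $-195170976$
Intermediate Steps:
$G{\left(F,h \right)} = 6$ ($G{\left(F,h \right)} = 6 - 0 \cdot 2 = 6 - 0 = 6 + 0 = 6$)
$p = 6$
$T{\left(k,W \right)} = 6 W$ ($T{\left(k,W \right)} = \left(6 - 6\right) + W 6 = \left(6 - 6\right) + 6 W = 0 + 6 W = 6 W$)
$\left(-37700 + 21452\right) \left(11922 + T{\left(192,15 \right)}\right) = \left(-37700 + 21452\right) \left(11922 + 6 \cdot 15\right) = - 16248 \left(11922 + 90\right) = \left(-16248\right) 12012 = -195170976$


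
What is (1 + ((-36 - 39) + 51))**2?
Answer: 529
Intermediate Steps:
(1 + ((-36 - 39) + 51))**2 = (1 + (-75 + 51))**2 = (1 - 24)**2 = (-23)**2 = 529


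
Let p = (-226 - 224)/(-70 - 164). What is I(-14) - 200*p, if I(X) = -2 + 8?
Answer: -4922/13 ≈ -378.62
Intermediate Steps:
p = 25/13 (p = -450/(-234) = -450*(-1/234) = 25/13 ≈ 1.9231)
I(X) = 6
I(-14) - 200*p = 6 - 200*25/13 = 6 - 5000/13 = -4922/13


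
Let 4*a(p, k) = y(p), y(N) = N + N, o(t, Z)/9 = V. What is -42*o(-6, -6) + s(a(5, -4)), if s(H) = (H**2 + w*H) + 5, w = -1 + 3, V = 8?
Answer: -12031/4 ≈ -3007.8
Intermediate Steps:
o(t, Z) = 72 (o(t, Z) = 9*8 = 72)
y(N) = 2*N
w = 2
a(p, k) = p/2 (a(p, k) = (2*p)/4 = p/2)
s(H) = 5 + H**2 + 2*H (s(H) = (H**2 + 2*H) + 5 = 5 + H**2 + 2*H)
-42*o(-6, -6) + s(a(5, -4)) = -42*72 + (5 + ((1/2)*5)**2 + 2*((1/2)*5)) = -3024 + (5 + (5/2)**2 + 2*(5/2)) = -3024 + (5 + 25/4 + 5) = -3024 + 65/4 = -12031/4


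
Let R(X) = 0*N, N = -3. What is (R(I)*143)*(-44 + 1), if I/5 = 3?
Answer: 0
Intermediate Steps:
I = 15 (I = 5*3 = 15)
R(X) = 0 (R(X) = 0*(-3) = 0)
(R(I)*143)*(-44 + 1) = (0*143)*(-44 + 1) = 0*(-43) = 0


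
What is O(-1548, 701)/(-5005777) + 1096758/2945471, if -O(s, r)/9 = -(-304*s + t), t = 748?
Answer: -7004738739294/14744370985967 ≈ -0.47508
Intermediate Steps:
O(s, r) = 6732 - 2736*s (O(s, r) = -(-9)*(-304*s + 748) = -(-9)*(748 - 304*s) = -9*(-748 + 304*s) = 6732 - 2736*s)
O(-1548, 701)/(-5005777) + 1096758/2945471 = (6732 - 2736*(-1548))/(-5005777) + 1096758/2945471 = (6732 + 4235328)*(-1/5005777) + 1096758*(1/2945471) = 4242060*(-1/5005777) + 1096758/2945471 = -4242060/5005777 + 1096758/2945471 = -7004738739294/14744370985967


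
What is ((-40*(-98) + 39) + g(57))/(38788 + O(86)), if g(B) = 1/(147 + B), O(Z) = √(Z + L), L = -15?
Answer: 7831655989/76729952523 - 807637*√71/306919810092 ≈ 0.10205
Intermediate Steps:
O(Z) = √(-15 + Z) (O(Z) = √(Z - 15) = √(-15 + Z))
((-40*(-98) + 39) + g(57))/(38788 + O(86)) = ((-40*(-98) + 39) + 1/(147 + 57))/(38788 + √(-15 + 86)) = ((3920 + 39) + 1/204)/(38788 + √71) = (3959 + 1/204)/(38788 + √71) = 807637/(204*(38788 + √71))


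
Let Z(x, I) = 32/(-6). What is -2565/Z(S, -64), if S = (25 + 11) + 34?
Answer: 7695/16 ≈ 480.94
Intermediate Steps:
S = 70 (S = 36 + 34 = 70)
Z(x, I) = -16/3 (Z(x, I) = 32*(-1/6) = -16/3)
-2565/Z(S, -64) = -2565/(-16/3) = -2565*(-3/16) = 7695/16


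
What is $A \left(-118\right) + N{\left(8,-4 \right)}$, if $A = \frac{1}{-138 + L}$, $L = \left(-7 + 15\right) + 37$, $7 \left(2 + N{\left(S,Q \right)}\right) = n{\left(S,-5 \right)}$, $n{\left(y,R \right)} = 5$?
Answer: $- \frac{11}{651} \approx -0.016897$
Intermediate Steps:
$N{\left(S,Q \right)} = - \frac{9}{7}$ ($N{\left(S,Q \right)} = -2 + \frac{1}{7} \cdot 5 = -2 + \frac{5}{7} = - \frac{9}{7}$)
$L = 45$ ($L = 8 + 37 = 45$)
$A = - \frac{1}{93}$ ($A = \frac{1}{-138 + 45} = \frac{1}{-93} = - \frac{1}{93} \approx -0.010753$)
$A \left(-118\right) + N{\left(8,-4 \right)} = \left(- \frac{1}{93}\right) \left(-118\right) - \frac{9}{7} = \frac{118}{93} - \frac{9}{7} = - \frac{11}{651}$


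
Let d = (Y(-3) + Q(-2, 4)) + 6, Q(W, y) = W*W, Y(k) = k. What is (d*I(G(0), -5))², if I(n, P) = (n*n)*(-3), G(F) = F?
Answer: 0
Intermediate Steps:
Q(W, y) = W²
I(n, P) = -3*n² (I(n, P) = n²*(-3) = -3*n²)
d = 7 (d = (-3 + (-2)²) + 6 = (-3 + 4) + 6 = 1 + 6 = 7)
(d*I(G(0), -5))² = (7*(-3*0²))² = (7*(-3*0))² = (7*0)² = 0² = 0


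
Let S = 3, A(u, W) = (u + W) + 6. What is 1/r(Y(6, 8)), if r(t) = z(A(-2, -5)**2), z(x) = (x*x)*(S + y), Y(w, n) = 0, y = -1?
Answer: 1/2 ≈ 0.50000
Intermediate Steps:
A(u, W) = 6 + W + u (A(u, W) = (W + u) + 6 = 6 + W + u)
z(x) = 2*x**2 (z(x) = (x*x)*(3 - 1) = x**2*2 = 2*x**2)
r(t) = 2 (r(t) = 2*((6 - 5 - 2)**2)**2 = 2*((-1)**2)**2 = 2*1**2 = 2*1 = 2)
1/r(Y(6, 8)) = 1/2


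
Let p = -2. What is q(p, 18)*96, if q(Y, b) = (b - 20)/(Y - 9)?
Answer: 192/11 ≈ 17.455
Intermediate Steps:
q(Y, b) = (-20 + b)/(-9 + Y)
q(p, 18)*96 = ((-20 + 18)/(-9 - 2))*96 = (-2/(-11))*96 = -1/11*(-2)*96 = (2/11)*96 = 192/11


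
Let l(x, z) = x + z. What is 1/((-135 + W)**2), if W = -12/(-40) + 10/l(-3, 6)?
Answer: 900/15531481 ≈ 5.7947e-5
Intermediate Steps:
W = 109/30 (W = -12/(-40) + 10/(-3 + 6) = -12*(-1/40) + 10/3 = 3/10 + 10*(1/3) = 3/10 + 10/3 = 109/30 ≈ 3.6333)
1/((-135 + W)**2) = 1/((-135 + 109/30)**2) = 1/((-3941/30)**2) = 1/(15531481/900) = 900/15531481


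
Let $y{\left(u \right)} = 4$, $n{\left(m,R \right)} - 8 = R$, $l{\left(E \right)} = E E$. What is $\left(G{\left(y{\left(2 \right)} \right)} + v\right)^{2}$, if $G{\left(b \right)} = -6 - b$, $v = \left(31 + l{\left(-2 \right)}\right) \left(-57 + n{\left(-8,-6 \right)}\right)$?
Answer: $3744225$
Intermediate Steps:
$l{\left(E \right)} = E^{2}$
$n{\left(m,R \right)} = 8 + R$
$v = -1925$ ($v = \left(31 + \left(-2\right)^{2}\right) \left(-57 + \left(8 - 6\right)\right) = \left(31 + 4\right) \left(-57 + 2\right) = 35 \left(-55\right) = -1925$)
$\left(G{\left(y{\left(2 \right)} \right)} + v\right)^{2} = \left(\left(-6 - 4\right) - 1925\right)^{2} = \left(-10 - 1925\right)^{2} = \left(-1935\right)^{2} = 3744225$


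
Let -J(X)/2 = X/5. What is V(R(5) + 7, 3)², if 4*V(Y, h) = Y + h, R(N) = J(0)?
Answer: 25/4 ≈ 6.2500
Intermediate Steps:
J(X) = -2*X/5
R(N) = 0 (R(N) = -⅖*0 = 0)
V(Y, h) = Y/4 + h/4 (V(Y, h) = (Y + h)/4 = Y/4 + h/4)
V(R(5) + 7, 3)² = ((0 + 7)/4 + (¼)*3)² = ((¼)*7 + ¾)² = (7/4 + ¾)² = (5/2)² = 25/4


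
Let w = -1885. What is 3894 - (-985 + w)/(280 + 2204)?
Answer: 4837783/1242 ≈ 3895.2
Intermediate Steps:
3894 - (-985 + w)/(280 + 2204) = 3894 - (-985 - 1885)/(280 + 2204) = 3894 - (-2870)/2484 = 3894 - 1*(-1435/1242) = 3894 + 1435/1242 = 4837783/1242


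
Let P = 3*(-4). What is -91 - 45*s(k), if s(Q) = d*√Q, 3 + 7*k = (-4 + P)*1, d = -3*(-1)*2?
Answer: -91 - 270*I*√133/7 ≈ -91.0 - 444.83*I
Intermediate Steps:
d = 6 (d = 3*2 = 6)
P = -12
k = -19/7 (k = -3/7 + ((-4 - 12)*1)/7 = -3/7 + (-16*1)/7 = -3/7 + (⅐)*(-16) = -3/7 - 16/7 = -19/7 ≈ -2.7143)
s(Q) = 6*√Q
-91 - 45*s(k) = -91 - 270*√(-19/7) = -91 - 270*I*√133/7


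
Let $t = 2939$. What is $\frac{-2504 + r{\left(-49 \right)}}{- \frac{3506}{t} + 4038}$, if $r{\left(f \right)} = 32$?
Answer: $- \frac{908151}{1483022} \approx -0.61236$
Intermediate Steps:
$\frac{-2504 + r{\left(-49 \right)}}{- \frac{3506}{t} + 4038} = \frac{-2504 + 32}{- \frac{3506}{2939} + 4038} = - \frac{2472}{\left(-3506\right) \frac{1}{2939} + 4038} = - \frac{2472}{- \frac{3506}{2939} + 4038} = - \frac{2472}{\frac{11864176}{2939}} = \left(-2472\right) \frac{2939}{11864176} = - \frac{908151}{1483022}$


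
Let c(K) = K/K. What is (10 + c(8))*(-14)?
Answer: -154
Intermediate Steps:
c(K) = 1
(10 + c(8))*(-14) = (10 + 1)*(-14) = 11*(-14) = -154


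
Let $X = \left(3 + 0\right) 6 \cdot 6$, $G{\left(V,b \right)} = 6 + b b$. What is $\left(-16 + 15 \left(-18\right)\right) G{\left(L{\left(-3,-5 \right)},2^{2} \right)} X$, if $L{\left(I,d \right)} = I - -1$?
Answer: $-679536$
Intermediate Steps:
$L{\left(I,d \right)} = 1 + I$ ($L{\left(I,d \right)} = I + 1 = 1 + I$)
$G{\left(V,b \right)} = 6 + b^{2}$
$X = 108$ ($X = 3 \cdot 6 \cdot 6 = 18 \cdot 6 = 108$)
$\left(-16 + 15 \left(-18\right)\right) G{\left(L{\left(-3,-5 \right)},2^{2} \right)} X = \left(-16 + 15 \left(-18\right)\right) \left(6 + \left(2^{2}\right)^{2}\right) 108 = \left(-16 - 270\right) \left(6 + 4^{2}\right) 108 = - 286 \left(6 + 16\right) 108 = \left(-286\right) 22 \cdot 108 = \left(-6292\right) 108 = -679536$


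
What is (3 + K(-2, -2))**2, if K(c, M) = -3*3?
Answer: 36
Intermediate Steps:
K(c, M) = -9
(3 + K(-2, -2))**2 = (3 - 9)**2 = (-6)**2 = 36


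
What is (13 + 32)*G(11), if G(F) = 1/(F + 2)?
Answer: 45/13 ≈ 3.4615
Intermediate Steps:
G(F) = 1/(2 + F)
(13 + 32)*G(11) = (13 + 32)/(2 + 11) = 45/13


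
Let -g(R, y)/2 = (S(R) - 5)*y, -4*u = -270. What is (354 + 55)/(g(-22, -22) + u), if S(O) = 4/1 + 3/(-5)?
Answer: -4090/29 ≈ -141.03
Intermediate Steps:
u = 135/2 (u = -¼*(-270) = 135/2 ≈ 67.500)
S(O) = 17/5 (S(O) = 4*1 + 3*(-⅕) = 4 - ⅗ = 17/5)
g(R, y) = 16*y/5 (g(R, y) = -2*(17/5 - 5)*y = -(-16)*y/5 = 16*y/5)
(354 + 55)/(g(-22, -22) + u) = (354 + 55)/((16/5)*(-22) + 135/2) = 409/(-352/5 + 135/2) = 409/(-29/10) = 409*(-10/29) = -4090/29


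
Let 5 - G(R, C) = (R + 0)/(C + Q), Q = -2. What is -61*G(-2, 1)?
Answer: -183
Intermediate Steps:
G(R, C) = 5 - R/(-2 + C) (G(R, C) = 5 - (R + 0)/(C - 2) = 5 - R/(-2 + C))
-61*G(-2, 1) = -61*(-10 - 1*(-2) + 5*1)/(-2 + 1) = -61*(-10 + 2 + 5)/(-1) = -(-61)*(-3) = -61*3 = -183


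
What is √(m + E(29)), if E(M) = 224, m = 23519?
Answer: √23743 ≈ 154.09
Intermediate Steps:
√(m + E(29)) = √(23519 + 224) = √23743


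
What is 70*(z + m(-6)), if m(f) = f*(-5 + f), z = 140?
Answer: 14420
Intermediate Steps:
70*(z + m(-6)) = 70*(140 - 6*(-5 - 6)) = 70*(140 - 6*(-11)) = 70*(140 + 66) = 70*206 = 14420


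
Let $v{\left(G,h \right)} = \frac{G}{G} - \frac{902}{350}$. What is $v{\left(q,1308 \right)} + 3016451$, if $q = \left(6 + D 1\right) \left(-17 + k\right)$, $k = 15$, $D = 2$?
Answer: $\frac{527878649}{175} \approx 3.0164 \cdot 10^{6}$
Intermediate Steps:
$q = -16$ ($q = \left(6 + 2 \cdot 1\right) \left(-17 + 15\right) = \left(6 + 2\right) \left(-2\right) = 8 \left(-2\right) = -16$)
$v{\left(G,h \right)} = - \frac{276}{175}$ ($v{\left(G,h \right)} = 1 - \frac{451}{175} = - \frac{276}{175}$)
$v{\left(q,1308 \right)} + 3016451 = - \frac{276}{175} + 3016451 = \frac{527878649}{175}$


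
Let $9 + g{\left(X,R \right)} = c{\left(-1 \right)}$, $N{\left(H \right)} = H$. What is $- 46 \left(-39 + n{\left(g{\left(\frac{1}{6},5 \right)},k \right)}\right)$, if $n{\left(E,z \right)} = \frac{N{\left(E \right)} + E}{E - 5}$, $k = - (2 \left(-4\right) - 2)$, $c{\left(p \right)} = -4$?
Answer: $\frac{15548}{9} \approx 1727.6$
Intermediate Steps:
$g{\left(X,R \right)} = -13$ ($g{\left(X,R \right)} = -9 - 4 = -13$)
$k = 10$ ($k = - (-8 - 2) = \left(-1\right) \left(-10\right) = 10$)
$n{\left(E,z \right)} = \frac{2 E}{-5 + E}$ ($n{\left(E,z \right)} = \frac{E + E}{E - 5} = \frac{2 E}{-5 + E}$)
$- 46 \left(-39 + n{\left(g{\left(\frac{1}{6},5 \right)},k \right)}\right) = - 46 \left(-39 + 2 \left(-13\right) \frac{1}{-5 - 13}\right) = - 46 \left(-39 + 2 \left(-13\right) \frac{1}{-18}\right) = - 46 \left(-39 + 2 \left(-13\right) \left(- \frac{1}{18}\right)\right) = - 46 \left(-39 + \frac{13}{9}\right) = \left(-46\right) \left(- \frac{338}{9}\right) = \frac{15548}{9}$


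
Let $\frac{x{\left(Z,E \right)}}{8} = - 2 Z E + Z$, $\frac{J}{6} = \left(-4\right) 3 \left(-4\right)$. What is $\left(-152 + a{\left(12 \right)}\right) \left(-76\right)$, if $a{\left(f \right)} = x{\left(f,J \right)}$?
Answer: $4206752$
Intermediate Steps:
$J = 288$ ($J = 6 \left(-4\right) 3 \left(-4\right) = 6 \left(\left(-12\right) \left(-4\right)\right) = 6 \cdot 48 = 288$)
$x{\left(Z,E \right)} = 8 Z - 16 E Z$ ($x{\left(Z,E \right)} = 8 \left(- 2 Z E + Z\right) = 8 \left(- 2 E Z + Z\right) = 8 \left(Z - 2 E Z\right) = 8 Z - 16 E Z$)
$a{\left(f \right)} = - 4600 f$ ($a{\left(f \right)} = 8 f \left(1 - 576\right) = 8 f \left(-575\right) = - 4600 f$)
$\left(-152 + a{\left(12 \right)}\right) \left(-76\right) = \left(-152 - 55200\right) \left(-76\right) = \left(-55352\right) \left(-76\right) = 4206752$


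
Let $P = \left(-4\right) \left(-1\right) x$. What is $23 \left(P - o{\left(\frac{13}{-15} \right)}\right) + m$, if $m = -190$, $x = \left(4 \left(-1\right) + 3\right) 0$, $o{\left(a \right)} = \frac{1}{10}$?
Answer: $- \frac{1923}{10} \approx -192.3$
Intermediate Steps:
$o{\left(a \right)} = \frac{1}{10}$
$x = 0$ ($x = \left(-4 + 3\right) 0 = \left(-1\right) 0 = 0$)
$P = 0$ ($P = \left(-4\right) \left(-1\right) 0 = 4 \cdot 0 = 0$)
$23 \left(P - o{\left(\frac{13}{-15} \right)}\right) + m = 23 \left(0 - \frac{1}{10}\right) - 190 = 23 \left(- \frac{1}{10}\right) - 190 = - \frac{23}{10} - 190 = - \frac{1923}{10}$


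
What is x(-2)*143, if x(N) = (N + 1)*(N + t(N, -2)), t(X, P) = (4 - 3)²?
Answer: 143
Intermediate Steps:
t(X, P) = 1 (t(X, P) = 1² = 1)
x(N) = (1 + N)² (x(N) = (N + 1)*(N + 1) = (1 + N)*(1 + N) = (1 + N)²)
x(-2)*143 = (1 + (-2)² + 2*(-2))*143 = (1 + 4 - 4)*143 = 1*143 = 143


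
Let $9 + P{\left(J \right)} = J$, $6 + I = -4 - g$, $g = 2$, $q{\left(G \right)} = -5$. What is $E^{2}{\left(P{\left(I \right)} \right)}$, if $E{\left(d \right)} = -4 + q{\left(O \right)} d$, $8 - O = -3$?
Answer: $10201$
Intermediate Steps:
$O = 11$ ($O = 8 - -3 = 8 + 3 = 11$)
$I = -12$ ($I = -6 - 6 = -12$)
$P{\left(J \right)} = -9 + J$
$E{\left(d \right)} = -4 - 5 d$
$E^{2}{\left(P{\left(I \right)} \right)} = \left(-4 - 5 \left(-9 - 12\right)\right)^{2} = \left(-4 - -105\right)^{2} = \left(-4 + 105\right)^{2} = 101^{2} = 10201$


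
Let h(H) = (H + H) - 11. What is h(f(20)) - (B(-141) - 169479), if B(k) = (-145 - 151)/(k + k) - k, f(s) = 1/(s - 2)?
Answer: 71624924/423 ≈ 1.6933e+5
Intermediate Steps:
f(s) = 1/(-2 + s)
B(k) = -k - 148/k (B(k) = -296*1/(2*k) - k = -148/k - k = -k - 148/k)
h(H) = -11 + 2*H (h(H) = 2*H - 11 = -11 + 2*H)
h(f(20)) - (B(-141) - 169479) = (-11 + 2/(-2 + 20)) - ((-1*(-141) - 148/(-141)) - 169479) = (-11 + 2/18) - ((141 - 148*(-1/141)) - 169479) = (-11 + 2*(1/18)) - ((141 + 148/141) - 169479) = (-11 + 1/9) - (20029/141 - 169479) = -98/9 - 1*(-23876510/141) = -98/9 + 23876510/141 = 71624924/423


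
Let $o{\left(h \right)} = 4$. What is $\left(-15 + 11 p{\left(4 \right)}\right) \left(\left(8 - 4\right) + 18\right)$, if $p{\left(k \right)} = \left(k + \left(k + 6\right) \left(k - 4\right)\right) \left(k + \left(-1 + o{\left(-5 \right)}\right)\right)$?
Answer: $6446$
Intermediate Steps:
$p{\left(k \right)} = \left(3 + k\right) \left(k + \left(-4 + k\right) \left(6 + k\right)\right)$ ($p{\left(k \right)} = \left(k + \left(k + 6\right) \left(k - 4\right)\right) \left(k + \left(-1 + 4\right)\right) = \left(k + \left(6 + k\right) \left(-4 + k\right)\right) \left(k + 3\right) = \left(k + \left(-4 + k\right) \left(6 + k\right)\right) \left(3 + k\right) = \left(3 + k\right) \left(k + \left(-4 + k\right) \left(6 + k\right)\right)$)
$\left(-15 + 11 p{\left(4 \right)}\right) \left(\left(8 - 4\right) + 18\right) = \left(-15 + 11 \left(-72 + 4^{3} - 60 + 6 \cdot 4^{2}\right)\right) \left(\left(8 - 4\right) + 18\right) = \left(-15 + 11 \left(-72 + 64 - 60 + 6 \cdot 16\right)\right) \left(4 + 18\right) = \left(-15 + 11 \left(-72 + 64 - 60 + 96\right)\right) 22 = \left(-15 + 11 \cdot 28\right) 22 = \left(-15 + 308\right) 22 = 293 \cdot 22 = 6446$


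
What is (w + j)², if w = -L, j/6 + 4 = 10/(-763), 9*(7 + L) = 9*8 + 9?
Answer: 395930404/582169 ≈ 680.10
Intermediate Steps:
L = 2 (L = -7 + (9*8 + 9)/9 = -7 + (72 + 9)/9 = -7 + (⅑)*81 = -7 + 9 = 2)
j = -18372/763 (j = -24 + 6*(10/(-763)) = -24 + 6*(10*(-1/763)) = -24 + 6*(-10/763) = -24 - 60/763 = -18372/763 ≈ -24.079)
w = -2 (w = -1*2 = -2)
(w + j)² = (-2 - 18372/763)² = (-19898/763)² = 395930404/582169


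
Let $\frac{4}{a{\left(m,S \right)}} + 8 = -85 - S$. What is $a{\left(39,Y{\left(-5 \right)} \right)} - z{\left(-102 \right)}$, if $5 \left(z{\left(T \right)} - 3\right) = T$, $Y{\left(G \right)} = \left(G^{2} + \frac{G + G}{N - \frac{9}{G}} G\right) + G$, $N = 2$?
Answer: $\frac{208159}{11985} \approx 17.368$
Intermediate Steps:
$Y{\left(G \right)} = G + G^{2} + \frac{2 G^{2}}{2 - \frac{9}{G}}$ ($Y{\left(G \right)} = \left(G^{2} + \frac{G + G}{2 - \frac{9}{G}} G\right) + G = \left(G^{2} + \frac{2 G}{2 - \frac{9}{G}} G\right) + G = \left(G^{2} + \frac{2 G^{2}}{2 - \frac{9}{G}}\right) + G = G + G^{2} + \frac{2 G^{2}}{2 - \frac{9}{G}}$)
$a{\left(m,S \right)} = \frac{4}{-93 - S}$ ($a{\left(m,S \right)} = \frac{4}{-8 - \left(85 + S\right)} = \frac{4}{-93 - S}$)
$z{\left(T \right)} = 3 + \frac{T}{5}$
$a{\left(39,Y{\left(-5 \right)} \right)} - z{\left(-102 \right)} = - \frac{4}{93 - \frac{5 \left(-9 - -35 + 4 \left(-5\right)^{2}\right)}{-9 + 2 \left(-5\right)}} - \left(3 + \frac{1}{5} \left(-102\right)\right) = - \frac{4}{93 - \frac{5 \left(-9 + 35 + 4 \cdot 25\right)}{-9 - 10}} - \left(3 - \frac{102}{5}\right) = - \frac{4}{93 - \frac{5 \left(-9 + 35 + 100\right)}{-19}} - - \frac{87}{5} = - \frac{4}{93 - \left(- \frac{5}{19}\right) 126} + \frac{87}{5} = - \frac{4}{93 + \frac{630}{19}} + \frac{87}{5} = - \frac{4}{\frac{2397}{19}} + \frac{87}{5} = \left(-4\right) \frac{19}{2397} + \frac{87}{5} = - \frac{76}{2397} + \frac{87}{5} = \frac{208159}{11985}$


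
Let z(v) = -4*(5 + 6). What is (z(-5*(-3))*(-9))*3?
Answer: 1188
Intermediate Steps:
z(v) = -44 (z(v) = -4*11 = -44)
(z(-5*(-3))*(-9))*3 = -44*(-9)*3 = 396*3 = 1188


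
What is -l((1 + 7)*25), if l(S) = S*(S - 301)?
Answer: 20200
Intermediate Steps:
l(S) = S*(-301 + S)
-l((1 + 7)*25) = -(1 + 7)*25*(-301 + (1 + 7)*25) = -8*25*(-301 + 8*25) = -200*(-301 + 200) = -200*(-101) = -1*(-20200) = 20200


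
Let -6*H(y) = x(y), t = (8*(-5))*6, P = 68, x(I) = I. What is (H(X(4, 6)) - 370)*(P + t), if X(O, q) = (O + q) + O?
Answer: 192124/3 ≈ 64041.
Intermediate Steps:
t = -240 (t = -40*6 = -240)
X(O, q) = q + 2*O
H(y) = -y/6
(H(X(4, 6)) - 370)*(P + t) = (-(6 + 2*4)/6 - 370)*(68 - 240) = (-(6 + 8)/6 - 370)*(-172) = (-⅙*14 - 370)*(-172) = (-7/3 - 370)*(-172) = -1117/3*(-172) = 192124/3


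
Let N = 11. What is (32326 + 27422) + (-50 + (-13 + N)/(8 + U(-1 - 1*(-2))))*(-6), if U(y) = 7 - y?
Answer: 420342/7 ≈ 60049.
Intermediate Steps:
(32326 + 27422) + (-50 + (-13 + N)/(8 + U(-1 - 1*(-2))))*(-6) = (32326 + 27422) + (-50 + (-13 + 11)/(8 + (7 - (-1 - 1*(-2)))))*(-6) = 59748 + (-50 - 2/(8 + (7 - (-1 + 2))))*(-6) = 59748 + (-50 - 2/(8 + (7 - 1*1)))*(-6) = 59748 + (-50 - 2/(8 + (7 - 1)))*(-6) = 59748 + (-50 - 2/(8 + 6))*(-6) = 59748 + (-50 - 2/14)*(-6) = 59748 + (-50 - 2*1/14)*(-6) = 59748 + (-50 - ⅐)*(-6) = 59748 - 351/7*(-6) = 59748 + 2106/7 = 420342/7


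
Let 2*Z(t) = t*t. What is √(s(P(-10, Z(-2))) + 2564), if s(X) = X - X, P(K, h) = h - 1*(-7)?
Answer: 2*√641 ≈ 50.636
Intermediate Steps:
Z(t) = t²/2 (Z(t) = (t*t)/2 = t²/2)
P(K, h) = 7 + h (P(K, h) = h + 7 = 7 + h)
s(X) = 0
√(s(P(-10, Z(-2))) + 2564) = √(0 + 2564) = √2564 = 2*√641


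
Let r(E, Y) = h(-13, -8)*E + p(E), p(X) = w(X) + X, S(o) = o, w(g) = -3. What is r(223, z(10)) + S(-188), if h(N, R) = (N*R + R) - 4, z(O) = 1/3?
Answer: 20548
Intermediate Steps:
z(O) = ⅓
h(N, R) = -4 + R + N*R (h(N, R) = (R + N*R) - 4 = -4 + R + N*R)
p(X) = -3 + X
r(E, Y) = -3 + 93*E (r(E, Y) = (-4 - 8 - 13*(-8))*E + (-3 + E) = (-4 - 8 + 104)*E + (-3 + E) = 92*E + (-3 + E) = -3 + 93*E)
r(223, z(10)) + S(-188) = (-3 + 93*223) - 188 = (-3 + 20739) - 188 = 20736 - 188 = 20548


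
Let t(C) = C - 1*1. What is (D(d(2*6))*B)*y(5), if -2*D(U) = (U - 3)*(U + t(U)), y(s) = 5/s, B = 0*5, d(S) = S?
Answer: 0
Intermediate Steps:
t(C) = -1 + C (t(C) = C - 1 = -1 + C)
B = 0
D(U) = -(-1 + 2*U)*(-3 + U)/2 (D(U) = -(U - 3)*(U + (-1 + U))/2 = -(-3 + U)*(-1 + 2*U)/2 = -(-1 + 2*U)*(-3 + U)/2)
(D(d(2*6))*B)*y(5) = ((-3/2 - (2*6)² + 7*(2*6)/2)*0)*(5/5) = ((-3/2 - 1*12² + (7/2)*12)*0)*(5*(⅕)) = ((-3/2 - 1*144 + 42)*0)*1 = ((-3/2 - 144 + 42)*0)*1 = -207/2*0*1 = 0*1 = 0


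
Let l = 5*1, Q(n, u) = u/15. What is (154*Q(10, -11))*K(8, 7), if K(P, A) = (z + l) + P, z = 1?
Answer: -23716/15 ≈ -1581.1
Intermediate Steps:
Q(n, u) = u/15 (Q(n, u) = u*(1/15) = u/15)
l = 5
K(P, A) = 6 + P (K(P, A) = (1 + 5) + P = 6 + P)
(154*Q(10, -11))*K(8, 7) = (154*((1/15)*(-11)))*(6 + 8) = (154*(-11/15))*14 = -1694/15*14 = -23716/15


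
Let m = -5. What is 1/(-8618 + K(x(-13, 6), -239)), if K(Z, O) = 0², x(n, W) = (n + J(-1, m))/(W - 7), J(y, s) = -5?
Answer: -1/8618 ≈ -0.00011604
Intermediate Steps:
x(n, W) = (-5 + n)/(-7 + W) (x(n, W) = (n - 5)/(W - 7) = (-5 + n)/(-7 + W))
K(Z, O) = 0
1/(-8618 + K(x(-13, 6), -239)) = 1/(-8618 + 0) = 1/(-8618) = -1/8618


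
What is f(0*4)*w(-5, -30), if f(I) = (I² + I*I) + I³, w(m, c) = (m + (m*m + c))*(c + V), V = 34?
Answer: 0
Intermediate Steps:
w(m, c) = (34 + c)*(c + m + m²) (w(m, c) = (m + (m*m + c))*(c + 34) = (m + (m² + c))*(34 + c) = (m + (c + m²))*(34 + c) = (c + m + m²)*(34 + c) = (34 + c)*(c + m + m²))
f(I) = I³ + 2*I² (f(I) = (I² + I²) + I³ = 2*I² + I³ = I³ + 2*I²)
f(0*4)*w(-5, -30) = ((0*4)²*(2 + 0*4))*((-30)² + 34*(-30) + 34*(-5) + 34*(-5)² - 30*(-5) - 30*(-5)²) = (0²*(2 + 0))*(900 - 1020 - 170 + 34*25 + 150 - 30*25) = (0*2)*(900 - 1020 - 170 + 850 + 150 - 750) = 0*(-40) = 0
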